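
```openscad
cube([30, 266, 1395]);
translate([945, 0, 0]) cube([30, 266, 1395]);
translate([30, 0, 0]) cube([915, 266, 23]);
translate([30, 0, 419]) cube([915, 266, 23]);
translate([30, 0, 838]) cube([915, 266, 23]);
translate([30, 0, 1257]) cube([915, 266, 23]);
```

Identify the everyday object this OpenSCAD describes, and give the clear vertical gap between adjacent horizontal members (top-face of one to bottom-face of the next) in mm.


A bookshelf. The clear shelf gap is 396 mm.

Two tall side panels with 4 horizontal boards between them — a bookshelf. The first two shelf undersides are at z = 0 and z = 419; with shelf thickness 23, the clear gap is 419 − 0 − 23 = 396 mm.


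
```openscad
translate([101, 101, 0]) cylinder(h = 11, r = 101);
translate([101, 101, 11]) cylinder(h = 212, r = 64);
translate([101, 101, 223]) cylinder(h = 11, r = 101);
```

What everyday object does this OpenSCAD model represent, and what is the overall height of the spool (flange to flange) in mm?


A spool. The overall height is 234 mm.

Three coaxial cylinders, large–small–large — a spool. Two 11 mm flanges and a 212 mm core give 11 + 212 + 11 = 234 mm.


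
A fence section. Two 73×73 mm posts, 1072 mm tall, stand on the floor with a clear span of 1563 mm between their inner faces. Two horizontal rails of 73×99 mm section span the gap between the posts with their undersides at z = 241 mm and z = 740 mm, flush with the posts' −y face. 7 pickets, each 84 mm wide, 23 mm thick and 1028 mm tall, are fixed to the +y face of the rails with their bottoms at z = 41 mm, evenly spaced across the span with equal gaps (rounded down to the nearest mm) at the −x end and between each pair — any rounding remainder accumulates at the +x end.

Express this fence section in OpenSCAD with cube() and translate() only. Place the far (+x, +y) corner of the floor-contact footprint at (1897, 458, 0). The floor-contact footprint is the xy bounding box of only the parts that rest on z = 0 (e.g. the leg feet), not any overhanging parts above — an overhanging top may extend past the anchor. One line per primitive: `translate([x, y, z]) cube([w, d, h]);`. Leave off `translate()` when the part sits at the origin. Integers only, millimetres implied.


translate([188, 385, 0]) cube([73, 73, 1072]);
translate([1824, 385, 0]) cube([73, 73, 1072]);
translate([261, 385, 241]) cube([1563, 73, 99]);
translate([261, 385, 740]) cube([1563, 73, 99]);
translate([382, 458, 41]) cube([84, 23, 1028]);
translate([587, 458, 41]) cube([84, 23, 1028]);
translate([792, 458, 41]) cube([84, 23, 1028]);
translate([997, 458, 41]) cube([84, 23, 1028]);
translate([1202, 458, 41]) cube([84, 23, 1028]);
translate([1407, 458, 41]) cube([84, 23, 1028]);
translate([1612, 458, 41]) cube([84, 23, 1028]);


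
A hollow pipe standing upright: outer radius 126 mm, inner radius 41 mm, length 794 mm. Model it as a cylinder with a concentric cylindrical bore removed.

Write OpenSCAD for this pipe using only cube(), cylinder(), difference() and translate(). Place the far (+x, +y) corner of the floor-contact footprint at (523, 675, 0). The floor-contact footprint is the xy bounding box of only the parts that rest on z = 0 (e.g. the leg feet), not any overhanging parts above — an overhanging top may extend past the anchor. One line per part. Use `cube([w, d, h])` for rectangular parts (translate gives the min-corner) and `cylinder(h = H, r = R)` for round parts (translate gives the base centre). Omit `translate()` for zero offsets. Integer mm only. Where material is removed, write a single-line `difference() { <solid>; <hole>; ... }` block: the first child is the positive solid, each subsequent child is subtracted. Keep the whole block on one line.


difference() { translate([397, 549, 0]) cylinder(h = 794, r = 126); translate([397, 549, 0]) cylinder(h = 794, r = 41); }


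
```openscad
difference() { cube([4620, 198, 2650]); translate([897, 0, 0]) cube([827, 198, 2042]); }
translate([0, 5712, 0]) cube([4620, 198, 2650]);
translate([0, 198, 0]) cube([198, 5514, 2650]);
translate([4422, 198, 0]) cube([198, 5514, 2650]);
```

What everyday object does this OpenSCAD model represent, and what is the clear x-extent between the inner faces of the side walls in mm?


A single room. The interior width is 4224 mm.

Four walls enclosing a rectangle with a door in the front wall — a room. Outside width 4620 minus two 198 mm walls gives 4224 mm.


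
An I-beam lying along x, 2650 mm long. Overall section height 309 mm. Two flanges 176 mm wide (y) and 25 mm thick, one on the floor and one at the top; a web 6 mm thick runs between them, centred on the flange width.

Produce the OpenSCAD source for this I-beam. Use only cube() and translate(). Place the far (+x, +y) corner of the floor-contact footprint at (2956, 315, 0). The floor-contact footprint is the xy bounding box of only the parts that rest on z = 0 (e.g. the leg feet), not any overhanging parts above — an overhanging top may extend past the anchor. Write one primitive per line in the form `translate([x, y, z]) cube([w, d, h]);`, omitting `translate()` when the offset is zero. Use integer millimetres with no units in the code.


translate([306, 139, 0]) cube([2650, 176, 25]);
translate([306, 224, 25]) cube([2650, 6, 259]);
translate([306, 139, 284]) cube([2650, 176, 25]);


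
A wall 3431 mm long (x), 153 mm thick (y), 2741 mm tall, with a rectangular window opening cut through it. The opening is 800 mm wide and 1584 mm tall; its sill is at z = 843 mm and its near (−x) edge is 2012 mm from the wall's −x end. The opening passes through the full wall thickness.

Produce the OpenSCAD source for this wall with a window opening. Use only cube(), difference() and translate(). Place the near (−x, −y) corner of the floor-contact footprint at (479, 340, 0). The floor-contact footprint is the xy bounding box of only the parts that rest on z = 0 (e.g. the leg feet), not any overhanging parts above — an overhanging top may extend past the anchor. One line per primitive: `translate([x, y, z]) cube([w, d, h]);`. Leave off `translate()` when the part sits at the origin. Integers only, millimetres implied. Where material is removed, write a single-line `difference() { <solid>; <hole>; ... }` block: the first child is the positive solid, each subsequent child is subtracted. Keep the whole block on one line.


difference() { translate([479, 340, 0]) cube([3431, 153, 2741]); translate([2491, 340, 843]) cube([800, 153, 1584]); }


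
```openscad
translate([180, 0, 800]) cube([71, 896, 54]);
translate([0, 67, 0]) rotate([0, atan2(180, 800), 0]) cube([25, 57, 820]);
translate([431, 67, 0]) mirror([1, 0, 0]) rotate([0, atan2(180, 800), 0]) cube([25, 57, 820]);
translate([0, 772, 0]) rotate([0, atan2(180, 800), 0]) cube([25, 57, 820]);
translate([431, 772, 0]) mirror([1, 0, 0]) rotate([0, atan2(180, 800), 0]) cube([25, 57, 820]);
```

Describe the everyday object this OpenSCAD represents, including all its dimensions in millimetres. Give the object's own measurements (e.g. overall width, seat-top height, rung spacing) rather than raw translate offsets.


A sawhorse. A 71×896×54 mm beam (x, y, z) sits on two A-frame leg pairs. Each pair is two raked legs of 25×57 mm section (57 mm along y) splaying symmetrically in x. Each leg rises 800 mm vertically over 180 mm of horizontal reach and is 820 mm long along its own axis. Every leg's outer bottom edge rests on the floor and its outer top edge meets a bottom edge of the beam — the left legs (tilting toward +x) meet the beam's −x bottom edge, the right legs (their mirror images, tilting toward −x) meet its +x bottom edge — so the leg tops tuck under the beam, the beam's underside is 800 mm above the floor, and the feet are 431 mm apart outside-to-outside with the beam centred between them. The two leg pairs are set in 67 mm from either end of the beam.


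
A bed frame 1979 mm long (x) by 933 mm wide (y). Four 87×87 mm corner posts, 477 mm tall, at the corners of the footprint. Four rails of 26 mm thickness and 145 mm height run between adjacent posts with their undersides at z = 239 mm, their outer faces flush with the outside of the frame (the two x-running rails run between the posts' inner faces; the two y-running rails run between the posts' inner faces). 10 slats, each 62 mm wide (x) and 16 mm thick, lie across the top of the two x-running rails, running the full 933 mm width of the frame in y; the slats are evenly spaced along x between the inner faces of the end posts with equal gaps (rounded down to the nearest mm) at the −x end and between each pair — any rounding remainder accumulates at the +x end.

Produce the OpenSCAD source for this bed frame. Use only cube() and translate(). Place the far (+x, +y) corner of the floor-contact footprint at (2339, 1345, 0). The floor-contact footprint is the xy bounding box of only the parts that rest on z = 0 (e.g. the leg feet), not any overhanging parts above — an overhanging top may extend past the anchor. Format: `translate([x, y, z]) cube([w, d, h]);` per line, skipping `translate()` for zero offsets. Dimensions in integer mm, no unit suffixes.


// slat z = rail_z + rail_h = 239 + 145 = 384
// slat gap = ⌊(1805 − 10·62) / 11⌋ = 107
translate([360, 412, 0]) cube([87, 87, 477]);
translate([360, 1258, 0]) cube([87, 87, 477]);
translate([2252, 412, 0]) cube([87, 87, 477]);
translate([2252, 1258, 0]) cube([87, 87, 477]);
translate([447, 412, 239]) cube([1805, 26, 145]);
translate([447, 1319, 239]) cube([1805, 26, 145]);
translate([360, 499, 239]) cube([26, 759, 145]);
translate([2313, 499, 239]) cube([26, 759, 145]);
translate([554, 412, 384]) cube([62, 933, 16]);
translate([723, 412, 384]) cube([62, 933, 16]);
translate([892, 412, 384]) cube([62, 933, 16]);
translate([1061, 412, 384]) cube([62, 933, 16]);
translate([1230, 412, 384]) cube([62, 933, 16]);
translate([1399, 412, 384]) cube([62, 933, 16]);
translate([1568, 412, 384]) cube([62, 933, 16]);
translate([1737, 412, 384]) cube([62, 933, 16]);
translate([1906, 412, 384]) cube([62, 933, 16]);
translate([2075, 412, 384]) cube([62, 933, 16]);


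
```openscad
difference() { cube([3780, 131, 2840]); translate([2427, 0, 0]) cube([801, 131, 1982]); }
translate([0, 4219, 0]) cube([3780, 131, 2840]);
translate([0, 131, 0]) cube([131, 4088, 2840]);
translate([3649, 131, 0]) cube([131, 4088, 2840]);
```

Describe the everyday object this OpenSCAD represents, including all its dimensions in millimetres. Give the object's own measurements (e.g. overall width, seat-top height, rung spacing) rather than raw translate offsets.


A single room: four walls, each 2840 mm tall and 131 mm thick, enclosing an outside footprint 3780×4350 mm (x × y), no floor or roof. The front and back walls (−y and +y sides) run the full x-width; the side walls fit between their inner faces. A door opening 801 mm wide and 1982 mm tall is cut through the front wall from the floor up, its −x edge 2427 mm from the wall's −x end.


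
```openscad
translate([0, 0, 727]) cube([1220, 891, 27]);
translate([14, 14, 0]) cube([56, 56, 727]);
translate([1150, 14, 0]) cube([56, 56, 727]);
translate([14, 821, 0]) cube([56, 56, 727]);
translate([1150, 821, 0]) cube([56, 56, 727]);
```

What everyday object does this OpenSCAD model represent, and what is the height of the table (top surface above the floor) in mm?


A table. The table height is 754 mm.

A 1220×891×27 slab sits at z = 727 on four 56 mm square posts — a table. The top surface is at 727 + 27 = 754 mm.


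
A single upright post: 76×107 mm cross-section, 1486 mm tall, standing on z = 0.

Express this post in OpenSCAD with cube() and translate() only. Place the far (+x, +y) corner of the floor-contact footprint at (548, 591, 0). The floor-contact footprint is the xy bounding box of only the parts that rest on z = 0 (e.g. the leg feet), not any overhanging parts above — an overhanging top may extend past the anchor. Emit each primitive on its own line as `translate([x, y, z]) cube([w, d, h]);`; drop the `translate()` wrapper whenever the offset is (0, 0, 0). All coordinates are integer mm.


translate([472, 484, 0]) cube([76, 107, 1486]);


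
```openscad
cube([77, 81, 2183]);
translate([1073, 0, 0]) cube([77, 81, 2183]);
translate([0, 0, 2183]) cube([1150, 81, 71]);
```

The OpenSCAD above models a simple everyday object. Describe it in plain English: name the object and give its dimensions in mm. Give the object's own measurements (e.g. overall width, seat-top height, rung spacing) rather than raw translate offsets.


A door frame. The clear opening is 996 mm wide and 2183 mm high. Two 77 mm wide jambs, 81 mm deep, stand either side of the opening from the floor to the top of the opening. A 71 mm thick head sits across the top of both jambs, spanning the full outside width of the frame.


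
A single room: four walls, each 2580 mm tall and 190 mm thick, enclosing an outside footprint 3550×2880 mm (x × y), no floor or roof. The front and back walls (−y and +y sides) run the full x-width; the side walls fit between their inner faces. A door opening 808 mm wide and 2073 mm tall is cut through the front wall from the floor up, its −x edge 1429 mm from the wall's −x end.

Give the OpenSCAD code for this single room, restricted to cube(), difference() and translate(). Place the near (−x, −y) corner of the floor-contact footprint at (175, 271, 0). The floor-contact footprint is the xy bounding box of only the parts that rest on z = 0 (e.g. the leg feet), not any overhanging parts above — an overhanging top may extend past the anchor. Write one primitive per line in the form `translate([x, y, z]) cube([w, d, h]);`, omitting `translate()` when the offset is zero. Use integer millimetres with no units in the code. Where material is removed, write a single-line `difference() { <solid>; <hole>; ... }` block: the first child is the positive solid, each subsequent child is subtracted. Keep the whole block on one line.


difference() { translate([175, 271, 0]) cube([3550, 190, 2580]); translate([1604, 271, 0]) cube([808, 190, 2073]); }
translate([175, 2961, 0]) cube([3550, 190, 2580]);
translate([175, 461, 0]) cube([190, 2500, 2580]);
translate([3535, 461, 0]) cube([190, 2500, 2580]);


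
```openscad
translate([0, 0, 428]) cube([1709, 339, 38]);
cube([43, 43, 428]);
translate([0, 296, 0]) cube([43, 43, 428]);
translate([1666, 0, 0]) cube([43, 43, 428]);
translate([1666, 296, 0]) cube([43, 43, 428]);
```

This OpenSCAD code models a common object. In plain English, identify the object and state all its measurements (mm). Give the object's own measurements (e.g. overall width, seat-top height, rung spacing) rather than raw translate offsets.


A long wooden bench with a 1709 mm (x) × 339 mm (y) seat, 38 mm thick, its top surface 466 mm above the floor. Four 43 mm square legs at the seat corners, flush with the edges, run from z = 0 to the seat underside.


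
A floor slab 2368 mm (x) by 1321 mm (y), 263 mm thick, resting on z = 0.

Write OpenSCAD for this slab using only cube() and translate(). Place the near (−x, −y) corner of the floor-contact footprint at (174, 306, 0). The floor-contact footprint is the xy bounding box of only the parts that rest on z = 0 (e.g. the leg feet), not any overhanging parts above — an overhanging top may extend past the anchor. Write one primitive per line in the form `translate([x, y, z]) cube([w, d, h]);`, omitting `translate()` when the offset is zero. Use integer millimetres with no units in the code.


translate([174, 306, 0]) cube([2368, 1321, 263]);


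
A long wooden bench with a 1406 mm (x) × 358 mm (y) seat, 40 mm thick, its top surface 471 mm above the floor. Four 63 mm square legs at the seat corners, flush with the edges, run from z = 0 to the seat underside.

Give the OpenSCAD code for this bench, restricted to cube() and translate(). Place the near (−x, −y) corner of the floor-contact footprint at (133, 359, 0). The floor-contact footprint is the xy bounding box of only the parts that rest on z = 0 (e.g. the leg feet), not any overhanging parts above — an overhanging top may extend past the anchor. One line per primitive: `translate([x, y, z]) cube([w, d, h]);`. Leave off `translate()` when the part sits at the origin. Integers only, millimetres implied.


translate([133, 359, 431]) cube([1406, 358, 40]);
translate([133, 359, 0]) cube([63, 63, 431]);
translate([133, 654, 0]) cube([63, 63, 431]);
translate([1476, 359, 0]) cube([63, 63, 431]);
translate([1476, 654, 0]) cube([63, 63, 431]);


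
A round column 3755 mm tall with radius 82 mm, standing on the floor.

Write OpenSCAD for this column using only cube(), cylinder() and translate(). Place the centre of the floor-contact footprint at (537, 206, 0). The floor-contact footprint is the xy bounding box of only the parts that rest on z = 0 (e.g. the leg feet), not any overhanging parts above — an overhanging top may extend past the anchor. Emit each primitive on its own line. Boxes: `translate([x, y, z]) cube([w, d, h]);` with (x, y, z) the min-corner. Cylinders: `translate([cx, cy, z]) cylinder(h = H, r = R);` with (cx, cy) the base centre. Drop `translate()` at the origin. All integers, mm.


translate([537, 206, 0]) cylinder(h = 3755, r = 82);


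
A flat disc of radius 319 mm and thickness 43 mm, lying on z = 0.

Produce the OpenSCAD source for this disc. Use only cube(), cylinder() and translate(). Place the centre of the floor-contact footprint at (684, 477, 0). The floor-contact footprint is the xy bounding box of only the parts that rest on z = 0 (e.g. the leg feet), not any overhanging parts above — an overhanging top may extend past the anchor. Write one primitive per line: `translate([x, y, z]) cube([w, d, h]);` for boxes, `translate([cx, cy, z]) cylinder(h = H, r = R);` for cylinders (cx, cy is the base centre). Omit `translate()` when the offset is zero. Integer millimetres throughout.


translate([684, 477, 0]) cylinder(h = 43, r = 319);


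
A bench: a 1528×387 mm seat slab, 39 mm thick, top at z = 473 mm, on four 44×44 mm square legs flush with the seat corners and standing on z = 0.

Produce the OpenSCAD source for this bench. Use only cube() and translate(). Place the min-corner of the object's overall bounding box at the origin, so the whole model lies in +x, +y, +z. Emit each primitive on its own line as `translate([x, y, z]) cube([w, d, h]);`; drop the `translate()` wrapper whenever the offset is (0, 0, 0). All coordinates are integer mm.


translate([0, 0, 434]) cube([1528, 387, 39]);
cube([44, 44, 434]);
translate([0, 343, 0]) cube([44, 44, 434]);
translate([1484, 0, 0]) cube([44, 44, 434]);
translate([1484, 343, 0]) cube([44, 44, 434]);


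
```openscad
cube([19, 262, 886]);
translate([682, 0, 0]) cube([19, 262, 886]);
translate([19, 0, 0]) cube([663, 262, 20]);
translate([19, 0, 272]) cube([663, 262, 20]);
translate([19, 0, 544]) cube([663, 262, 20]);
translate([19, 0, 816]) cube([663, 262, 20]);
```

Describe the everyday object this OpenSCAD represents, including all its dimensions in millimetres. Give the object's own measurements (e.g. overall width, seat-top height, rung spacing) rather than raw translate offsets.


An open bookshelf. Two side panels, each 19 mm thick, 262 mm deep and 886 mm tall, stand 701 mm apart (outside-to-outside). Between them sit 4 shelves, each 20 mm thick and 262 mm deep, spanning the full gap between the sides. The bottom shelf rests on the floor (its underside at z = 0) and the clear gap between one shelf's top and the next shelf's underside is 252 mm.


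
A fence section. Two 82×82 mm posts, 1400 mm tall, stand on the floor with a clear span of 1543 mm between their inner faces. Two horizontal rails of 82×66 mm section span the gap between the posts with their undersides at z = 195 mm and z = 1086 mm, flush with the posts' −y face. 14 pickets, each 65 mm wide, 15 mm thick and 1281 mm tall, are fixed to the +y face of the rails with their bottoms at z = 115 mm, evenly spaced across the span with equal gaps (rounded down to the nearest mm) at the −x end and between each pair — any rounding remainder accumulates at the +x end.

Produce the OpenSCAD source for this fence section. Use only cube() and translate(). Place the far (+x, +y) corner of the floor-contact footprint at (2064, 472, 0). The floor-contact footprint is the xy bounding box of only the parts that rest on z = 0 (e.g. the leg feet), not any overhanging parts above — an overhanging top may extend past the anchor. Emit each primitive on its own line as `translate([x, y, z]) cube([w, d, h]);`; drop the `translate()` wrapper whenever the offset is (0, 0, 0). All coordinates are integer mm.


translate([357, 390, 0]) cube([82, 82, 1400]);
translate([1982, 390, 0]) cube([82, 82, 1400]);
translate([439, 390, 195]) cube([1543, 82, 66]);
translate([439, 390, 1086]) cube([1543, 82, 66]);
translate([481, 472, 115]) cube([65, 15, 1281]);
translate([588, 472, 115]) cube([65, 15, 1281]);
translate([695, 472, 115]) cube([65, 15, 1281]);
translate([802, 472, 115]) cube([65, 15, 1281]);
translate([909, 472, 115]) cube([65, 15, 1281]);
translate([1016, 472, 115]) cube([65, 15, 1281]);
translate([1123, 472, 115]) cube([65, 15, 1281]);
translate([1230, 472, 115]) cube([65, 15, 1281]);
translate([1337, 472, 115]) cube([65, 15, 1281]);
translate([1444, 472, 115]) cube([65, 15, 1281]);
translate([1551, 472, 115]) cube([65, 15, 1281]);
translate([1658, 472, 115]) cube([65, 15, 1281]);
translate([1765, 472, 115]) cube([65, 15, 1281]);
translate([1872, 472, 115]) cube([65, 15, 1281]);


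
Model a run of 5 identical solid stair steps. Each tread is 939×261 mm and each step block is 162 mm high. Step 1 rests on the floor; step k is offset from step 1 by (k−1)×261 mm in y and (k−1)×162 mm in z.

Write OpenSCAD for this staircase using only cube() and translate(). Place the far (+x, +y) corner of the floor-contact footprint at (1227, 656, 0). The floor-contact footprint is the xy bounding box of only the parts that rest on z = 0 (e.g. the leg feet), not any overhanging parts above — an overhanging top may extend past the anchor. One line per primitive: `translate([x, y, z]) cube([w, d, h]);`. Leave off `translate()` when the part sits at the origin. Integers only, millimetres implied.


translate([288, 395, 0]) cube([939, 261, 162]);
translate([288, 656, 162]) cube([939, 261, 162]);
translate([288, 917, 324]) cube([939, 261, 162]);
translate([288, 1178, 486]) cube([939, 261, 162]);
translate([288, 1439, 648]) cube([939, 261, 162]);


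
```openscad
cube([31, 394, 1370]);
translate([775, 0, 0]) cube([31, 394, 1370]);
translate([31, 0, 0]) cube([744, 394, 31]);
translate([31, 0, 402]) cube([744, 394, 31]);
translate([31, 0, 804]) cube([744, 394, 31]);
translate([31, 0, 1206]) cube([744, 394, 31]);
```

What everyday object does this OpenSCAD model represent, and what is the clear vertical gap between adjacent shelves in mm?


A bookshelf. The clear shelf gap is 371 mm.

Two tall side panels with 4 horizontal boards between them — a bookshelf. The first two shelf undersides are at z = 0 and z = 402; with shelf thickness 31, the clear gap is 402 − 0 − 31 = 371 mm.


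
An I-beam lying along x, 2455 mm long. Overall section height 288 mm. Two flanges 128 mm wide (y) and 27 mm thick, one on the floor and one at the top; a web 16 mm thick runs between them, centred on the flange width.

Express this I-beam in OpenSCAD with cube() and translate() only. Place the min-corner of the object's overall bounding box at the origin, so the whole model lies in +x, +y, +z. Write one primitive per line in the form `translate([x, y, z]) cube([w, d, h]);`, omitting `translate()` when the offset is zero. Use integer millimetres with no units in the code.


cube([2455, 128, 27]);
translate([0, 56, 27]) cube([2455, 16, 234]);
translate([0, 0, 261]) cube([2455, 128, 27]);


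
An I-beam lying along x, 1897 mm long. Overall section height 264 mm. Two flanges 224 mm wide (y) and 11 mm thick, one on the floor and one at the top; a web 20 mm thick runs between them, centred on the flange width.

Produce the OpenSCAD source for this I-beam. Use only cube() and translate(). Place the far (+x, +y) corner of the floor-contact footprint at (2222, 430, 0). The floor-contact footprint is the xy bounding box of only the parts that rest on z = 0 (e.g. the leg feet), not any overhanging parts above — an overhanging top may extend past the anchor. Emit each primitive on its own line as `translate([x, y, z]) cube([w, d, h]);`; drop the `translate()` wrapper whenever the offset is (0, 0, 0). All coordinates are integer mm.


translate([325, 206, 0]) cube([1897, 224, 11]);
translate([325, 308, 11]) cube([1897, 20, 242]);
translate([325, 206, 253]) cube([1897, 224, 11]);


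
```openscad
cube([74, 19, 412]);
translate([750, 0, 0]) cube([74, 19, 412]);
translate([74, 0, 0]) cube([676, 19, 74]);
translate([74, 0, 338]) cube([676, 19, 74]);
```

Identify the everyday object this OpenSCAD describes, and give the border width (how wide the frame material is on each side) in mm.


A picture frame. The border width is 74 mm.

Four thin pieces enclosing a rectangular opening — a picture frame. The two full-height stiles are 412 mm tall; the top rail sits at z = 338 and is 74 mm tall, so the border above the opening is 412 − 338 = 74 mm, matching the stile x-width.


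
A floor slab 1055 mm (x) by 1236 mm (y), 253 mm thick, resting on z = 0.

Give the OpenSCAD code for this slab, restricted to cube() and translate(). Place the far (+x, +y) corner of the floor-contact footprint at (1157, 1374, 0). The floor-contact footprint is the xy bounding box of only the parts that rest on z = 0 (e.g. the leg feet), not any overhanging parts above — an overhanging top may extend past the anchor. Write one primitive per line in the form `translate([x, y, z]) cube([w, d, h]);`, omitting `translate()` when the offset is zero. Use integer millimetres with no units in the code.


translate([102, 138, 0]) cube([1055, 1236, 253]);


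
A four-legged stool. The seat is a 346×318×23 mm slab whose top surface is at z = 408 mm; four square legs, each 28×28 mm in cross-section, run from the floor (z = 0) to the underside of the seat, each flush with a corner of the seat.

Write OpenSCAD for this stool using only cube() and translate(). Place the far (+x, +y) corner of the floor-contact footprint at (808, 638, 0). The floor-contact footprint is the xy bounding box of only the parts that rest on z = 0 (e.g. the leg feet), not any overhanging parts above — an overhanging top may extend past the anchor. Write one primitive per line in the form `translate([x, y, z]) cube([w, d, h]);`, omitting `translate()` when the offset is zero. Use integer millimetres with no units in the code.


translate([462, 320, 385]) cube([346, 318, 23]);
translate([462, 320, 0]) cube([28, 28, 385]);
translate([780, 320, 0]) cube([28, 28, 385]);
translate([462, 610, 0]) cube([28, 28, 385]);
translate([780, 610, 0]) cube([28, 28, 385]);


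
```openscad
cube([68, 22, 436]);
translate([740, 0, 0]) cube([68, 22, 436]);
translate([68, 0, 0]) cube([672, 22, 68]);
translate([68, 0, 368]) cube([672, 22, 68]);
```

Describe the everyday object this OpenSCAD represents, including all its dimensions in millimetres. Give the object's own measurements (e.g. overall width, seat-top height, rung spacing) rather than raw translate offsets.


A rectangular picture frame lying in the x–z plane (depth along y). The opening is 672 mm wide (x) by 300 mm tall (z), surrounded by a border 68 mm wide on all four sides. The frame is 22 mm deep and is made of two full-height vertical stiles with two horizontal rails fitted between them.


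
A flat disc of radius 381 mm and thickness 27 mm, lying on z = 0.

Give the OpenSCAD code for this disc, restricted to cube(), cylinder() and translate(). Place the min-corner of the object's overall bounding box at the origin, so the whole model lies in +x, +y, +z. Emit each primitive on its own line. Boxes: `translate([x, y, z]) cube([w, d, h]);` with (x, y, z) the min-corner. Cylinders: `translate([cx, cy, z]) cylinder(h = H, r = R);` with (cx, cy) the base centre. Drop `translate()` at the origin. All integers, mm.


translate([381, 381, 0]) cylinder(h = 27, r = 381);


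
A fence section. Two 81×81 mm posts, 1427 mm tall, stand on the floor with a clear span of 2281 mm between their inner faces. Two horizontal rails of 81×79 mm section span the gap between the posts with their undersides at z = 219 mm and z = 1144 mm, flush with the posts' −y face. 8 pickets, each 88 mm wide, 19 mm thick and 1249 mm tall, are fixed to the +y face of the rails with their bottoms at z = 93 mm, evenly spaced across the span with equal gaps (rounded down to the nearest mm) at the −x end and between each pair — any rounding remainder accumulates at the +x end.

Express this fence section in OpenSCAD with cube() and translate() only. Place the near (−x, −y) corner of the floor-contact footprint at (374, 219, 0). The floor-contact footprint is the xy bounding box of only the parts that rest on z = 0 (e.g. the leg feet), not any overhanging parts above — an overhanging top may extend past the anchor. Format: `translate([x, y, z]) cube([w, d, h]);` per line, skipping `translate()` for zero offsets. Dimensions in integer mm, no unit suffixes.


translate([374, 219, 0]) cube([81, 81, 1427]);
translate([2736, 219, 0]) cube([81, 81, 1427]);
translate([455, 219, 219]) cube([2281, 81, 79]);
translate([455, 219, 1144]) cube([2281, 81, 79]);
translate([630, 300, 93]) cube([88, 19, 1249]);
translate([893, 300, 93]) cube([88, 19, 1249]);
translate([1156, 300, 93]) cube([88, 19, 1249]);
translate([1419, 300, 93]) cube([88, 19, 1249]);
translate([1682, 300, 93]) cube([88, 19, 1249]);
translate([1945, 300, 93]) cube([88, 19, 1249]);
translate([2208, 300, 93]) cube([88, 19, 1249]);
translate([2471, 300, 93]) cube([88, 19, 1249]);


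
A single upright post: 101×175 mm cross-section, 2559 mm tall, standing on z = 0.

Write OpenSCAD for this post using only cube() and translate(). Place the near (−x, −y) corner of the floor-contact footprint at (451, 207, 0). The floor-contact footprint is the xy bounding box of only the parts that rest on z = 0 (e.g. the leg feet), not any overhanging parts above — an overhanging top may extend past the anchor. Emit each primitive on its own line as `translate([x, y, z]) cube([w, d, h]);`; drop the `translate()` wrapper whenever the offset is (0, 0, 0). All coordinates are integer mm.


translate([451, 207, 0]) cube([101, 175, 2559]);


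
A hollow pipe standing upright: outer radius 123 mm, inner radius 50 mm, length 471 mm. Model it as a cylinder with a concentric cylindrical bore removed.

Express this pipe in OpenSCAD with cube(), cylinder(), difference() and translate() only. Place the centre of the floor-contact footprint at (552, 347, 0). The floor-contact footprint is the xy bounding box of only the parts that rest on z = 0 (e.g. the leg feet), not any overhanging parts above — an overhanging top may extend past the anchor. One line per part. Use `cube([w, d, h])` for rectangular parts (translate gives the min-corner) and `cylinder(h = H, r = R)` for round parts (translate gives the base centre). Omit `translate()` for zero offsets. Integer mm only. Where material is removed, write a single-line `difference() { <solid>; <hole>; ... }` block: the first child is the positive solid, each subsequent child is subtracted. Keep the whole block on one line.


difference() { translate([552, 347, 0]) cylinder(h = 471, r = 123); translate([552, 347, 0]) cylinder(h = 471, r = 50); }


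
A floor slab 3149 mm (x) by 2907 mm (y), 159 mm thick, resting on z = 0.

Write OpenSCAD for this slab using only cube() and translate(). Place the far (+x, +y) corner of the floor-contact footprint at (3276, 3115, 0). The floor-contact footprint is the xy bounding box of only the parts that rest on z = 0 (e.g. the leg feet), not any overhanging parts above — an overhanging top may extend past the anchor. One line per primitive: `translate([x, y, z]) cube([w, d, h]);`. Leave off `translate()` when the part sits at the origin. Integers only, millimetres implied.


translate([127, 208, 0]) cube([3149, 2907, 159]);


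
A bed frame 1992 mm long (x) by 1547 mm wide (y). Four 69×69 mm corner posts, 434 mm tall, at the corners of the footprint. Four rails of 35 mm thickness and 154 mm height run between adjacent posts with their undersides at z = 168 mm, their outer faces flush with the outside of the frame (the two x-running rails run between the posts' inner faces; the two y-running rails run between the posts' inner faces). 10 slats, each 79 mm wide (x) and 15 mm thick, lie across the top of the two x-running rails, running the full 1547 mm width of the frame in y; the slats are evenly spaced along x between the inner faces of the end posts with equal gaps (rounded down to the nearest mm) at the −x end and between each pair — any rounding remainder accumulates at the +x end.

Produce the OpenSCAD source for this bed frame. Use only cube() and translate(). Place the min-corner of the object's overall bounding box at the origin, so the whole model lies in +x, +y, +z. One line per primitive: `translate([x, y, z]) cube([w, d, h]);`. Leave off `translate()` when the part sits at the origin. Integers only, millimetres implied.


cube([69, 69, 434]);
translate([0, 1478, 0]) cube([69, 69, 434]);
translate([1923, 0, 0]) cube([69, 69, 434]);
translate([1923, 1478, 0]) cube([69, 69, 434]);
translate([69, 0, 168]) cube([1854, 35, 154]);
translate([69, 1512, 168]) cube([1854, 35, 154]);
translate([0, 69, 168]) cube([35, 1409, 154]);
translate([1957, 69, 168]) cube([35, 1409, 154]);
translate([165, 0, 322]) cube([79, 1547, 15]);
translate([340, 0, 322]) cube([79, 1547, 15]);
translate([515, 0, 322]) cube([79, 1547, 15]);
translate([690, 0, 322]) cube([79, 1547, 15]);
translate([865, 0, 322]) cube([79, 1547, 15]);
translate([1040, 0, 322]) cube([79, 1547, 15]);
translate([1215, 0, 322]) cube([79, 1547, 15]);
translate([1390, 0, 322]) cube([79, 1547, 15]);
translate([1565, 0, 322]) cube([79, 1547, 15]);
translate([1740, 0, 322]) cube([79, 1547, 15]);


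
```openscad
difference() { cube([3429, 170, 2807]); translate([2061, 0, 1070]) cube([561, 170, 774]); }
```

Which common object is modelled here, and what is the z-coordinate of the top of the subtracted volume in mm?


A wall with a window opening. The window head height is 1844 mm.

A wall with a rectangular opening subtracted — a window. Sill at z = 1070, opening 774 mm tall, so the head is at 1070 + 774 = 1844 mm.


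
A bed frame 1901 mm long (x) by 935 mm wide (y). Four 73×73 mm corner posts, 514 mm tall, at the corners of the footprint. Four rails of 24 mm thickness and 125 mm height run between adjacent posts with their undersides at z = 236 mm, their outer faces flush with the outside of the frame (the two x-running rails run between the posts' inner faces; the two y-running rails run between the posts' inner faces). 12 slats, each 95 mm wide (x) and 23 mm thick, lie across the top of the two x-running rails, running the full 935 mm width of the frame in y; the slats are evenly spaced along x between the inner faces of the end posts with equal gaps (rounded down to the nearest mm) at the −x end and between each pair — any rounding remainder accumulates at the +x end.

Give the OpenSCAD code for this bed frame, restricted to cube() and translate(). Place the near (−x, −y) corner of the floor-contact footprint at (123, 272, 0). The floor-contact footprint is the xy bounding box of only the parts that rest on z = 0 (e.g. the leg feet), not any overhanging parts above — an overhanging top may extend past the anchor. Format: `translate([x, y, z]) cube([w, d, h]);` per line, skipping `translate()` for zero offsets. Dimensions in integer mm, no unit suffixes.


// slat z = rail_z + rail_h = 236 + 125 = 361
// slat gap = ⌊(1755 − 12·95) / 13⌋ = 47
translate([123, 272, 0]) cube([73, 73, 514]);
translate([123, 1134, 0]) cube([73, 73, 514]);
translate([1951, 272, 0]) cube([73, 73, 514]);
translate([1951, 1134, 0]) cube([73, 73, 514]);
translate([196, 272, 236]) cube([1755, 24, 125]);
translate([196, 1183, 236]) cube([1755, 24, 125]);
translate([123, 345, 236]) cube([24, 789, 125]);
translate([2000, 345, 236]) cube([24, 789, 125]);
translate([243, 272, 361]) cube([95, 935, 23]);
translate([385, 272, 361]) cube([95, 935, 23]);
translate([527, 272, 361]) cube([95, 935, 23]);
translate([669, 272, 361]) cube([95, 935, 23]);
translate([811, 272, 361]) cube([95, 935, 23]);
translate([953, 272, 361]) cube([95, 935, 23]);
translate([1095, 272, 361]) cube([95, 935, 23]);
translate([1237, 272, 361]) cube([95, 935, 23]);
translate([1379, 272, 361]) cube([95, 935, 23]);
translate([1521, 272, 361]) cube([95, 935, 23]);
translate([1663, 272, 361]) cube([95, 935, 23]);
translate([1805, 272, 361]) cube([95, 935, 23]);


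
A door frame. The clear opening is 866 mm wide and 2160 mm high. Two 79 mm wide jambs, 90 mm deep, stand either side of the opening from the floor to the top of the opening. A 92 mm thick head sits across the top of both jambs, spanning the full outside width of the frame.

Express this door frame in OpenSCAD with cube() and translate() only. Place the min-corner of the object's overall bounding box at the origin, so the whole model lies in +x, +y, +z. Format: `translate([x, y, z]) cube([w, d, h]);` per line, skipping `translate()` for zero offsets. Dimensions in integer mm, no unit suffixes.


cube([79, 90, 2160]);
translate([945, 0, 0]) cube([79, 90, 2160]);
translate([0, 0, 2160]) cube([1024, 90, 92]);


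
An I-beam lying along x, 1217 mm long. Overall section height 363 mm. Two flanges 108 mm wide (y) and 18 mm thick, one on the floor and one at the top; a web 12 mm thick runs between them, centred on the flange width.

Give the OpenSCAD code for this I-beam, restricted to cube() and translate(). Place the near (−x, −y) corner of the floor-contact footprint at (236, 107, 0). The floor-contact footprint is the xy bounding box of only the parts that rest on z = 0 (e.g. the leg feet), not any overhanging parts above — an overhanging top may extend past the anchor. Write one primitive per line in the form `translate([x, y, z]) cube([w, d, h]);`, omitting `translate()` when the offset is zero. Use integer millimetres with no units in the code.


translate([236, 107, 0]) cube([1217, 108, 18]);
translate([236, 155, 18]) cube([1217, 12, 327]);
translate([236, 107, 345]) cube([1217, 108, 18]);


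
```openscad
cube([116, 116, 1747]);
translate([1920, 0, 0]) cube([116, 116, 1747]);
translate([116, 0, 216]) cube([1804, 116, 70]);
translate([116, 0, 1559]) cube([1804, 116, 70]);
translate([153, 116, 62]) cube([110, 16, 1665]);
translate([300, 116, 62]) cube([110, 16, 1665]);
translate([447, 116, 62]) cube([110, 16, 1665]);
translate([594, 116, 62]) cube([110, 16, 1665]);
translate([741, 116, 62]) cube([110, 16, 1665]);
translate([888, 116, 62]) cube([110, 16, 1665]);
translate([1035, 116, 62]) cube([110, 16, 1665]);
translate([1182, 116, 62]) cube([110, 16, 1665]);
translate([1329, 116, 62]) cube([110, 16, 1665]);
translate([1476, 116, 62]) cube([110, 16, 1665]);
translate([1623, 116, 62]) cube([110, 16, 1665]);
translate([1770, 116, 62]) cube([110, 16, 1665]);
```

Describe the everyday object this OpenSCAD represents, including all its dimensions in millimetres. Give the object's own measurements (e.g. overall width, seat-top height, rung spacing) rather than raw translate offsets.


A fence section. Two 116×116 mm posts, 1747 mm tall, stand on the floor with a clear span of 1804 mm between their inner faces. Two horizontal rails of 116×70 mm section span the gap between the posts with their undersides at z = 216 mm and z = 1559 mm, flush with the posts' −y face. 12 pickets, each 110 mm wide, 16 mm thick and 1665 mm tall, are fixed to the +y face of the rails with their bottoms at z = 62 mm, spaced across the span with a 37 mm gap after the −x post and between neighbouring pickets, with 40 mm left before the +x post.


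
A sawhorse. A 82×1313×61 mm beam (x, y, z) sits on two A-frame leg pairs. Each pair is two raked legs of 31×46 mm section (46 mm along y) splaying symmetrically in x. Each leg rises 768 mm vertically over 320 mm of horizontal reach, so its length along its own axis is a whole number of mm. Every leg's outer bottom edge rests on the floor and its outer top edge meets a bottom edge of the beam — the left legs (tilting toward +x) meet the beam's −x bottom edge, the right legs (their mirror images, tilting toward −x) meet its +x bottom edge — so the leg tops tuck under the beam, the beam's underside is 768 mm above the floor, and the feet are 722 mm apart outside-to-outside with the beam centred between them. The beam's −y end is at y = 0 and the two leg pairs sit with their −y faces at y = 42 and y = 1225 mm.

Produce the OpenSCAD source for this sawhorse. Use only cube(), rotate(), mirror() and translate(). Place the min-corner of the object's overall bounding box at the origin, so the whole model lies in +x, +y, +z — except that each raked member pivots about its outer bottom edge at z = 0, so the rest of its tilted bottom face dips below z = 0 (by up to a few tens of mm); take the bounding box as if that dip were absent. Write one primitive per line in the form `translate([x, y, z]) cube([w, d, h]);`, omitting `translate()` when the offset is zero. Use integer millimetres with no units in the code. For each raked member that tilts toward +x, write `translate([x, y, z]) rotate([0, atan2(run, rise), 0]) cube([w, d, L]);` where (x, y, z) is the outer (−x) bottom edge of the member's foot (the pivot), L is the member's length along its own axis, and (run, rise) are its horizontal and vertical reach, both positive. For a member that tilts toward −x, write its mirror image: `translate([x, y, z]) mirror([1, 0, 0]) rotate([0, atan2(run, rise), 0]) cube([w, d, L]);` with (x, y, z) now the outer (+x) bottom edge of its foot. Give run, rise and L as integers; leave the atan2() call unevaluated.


// leg length = √(320² + 768²) = 832
// right-leg outer foot x = 2·320 + 82 = 722
// beam min-corner = (320, 0, 768)
translate([320, 0, 768]) cube([82, 1313, 61]);
translate([0, 42, 0]) rotate([0, atan2(320, 768), 0]) cube([31, 46, 832]);
translate([722, 42, 0]) mirror([1, 0, 0]) rotate([0, atan2(320, 768), 0]) cube([31, 46, 832]);
translate([0, 1225, 0]) rotate([0, atan2(320, 768), 0]) cube([31, 46, 832]);
translate([722, 1225, 0]) mirror([1, 0, 0]) rotate([0, atan2(320, 768), 0]) cube([31, 46, 832]);
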